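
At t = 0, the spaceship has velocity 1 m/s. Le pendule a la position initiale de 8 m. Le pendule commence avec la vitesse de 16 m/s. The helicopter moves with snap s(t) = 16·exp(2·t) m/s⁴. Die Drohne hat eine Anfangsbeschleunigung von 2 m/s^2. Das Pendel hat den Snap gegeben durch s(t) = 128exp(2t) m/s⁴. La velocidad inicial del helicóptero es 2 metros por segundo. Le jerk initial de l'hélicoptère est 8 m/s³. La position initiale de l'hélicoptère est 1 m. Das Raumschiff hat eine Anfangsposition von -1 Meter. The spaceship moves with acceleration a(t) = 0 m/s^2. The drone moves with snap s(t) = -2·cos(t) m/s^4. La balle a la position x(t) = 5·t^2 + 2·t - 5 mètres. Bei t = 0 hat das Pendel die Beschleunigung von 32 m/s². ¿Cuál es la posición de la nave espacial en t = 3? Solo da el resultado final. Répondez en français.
x(3) = 2.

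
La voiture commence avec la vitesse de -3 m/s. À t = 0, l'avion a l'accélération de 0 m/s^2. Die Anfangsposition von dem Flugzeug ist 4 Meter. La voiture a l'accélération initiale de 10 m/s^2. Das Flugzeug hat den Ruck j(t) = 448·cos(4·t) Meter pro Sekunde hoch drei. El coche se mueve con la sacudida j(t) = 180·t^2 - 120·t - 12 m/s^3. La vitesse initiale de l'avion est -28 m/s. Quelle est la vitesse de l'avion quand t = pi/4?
Nous devons trouver l'intégrale de notre équation du jerk j(t) = 448·cos(4·t) 2 fois. La primitive du jerk est l'accélération. En utilisant a(0) = 0, nous obtenons a(t) = 112·sin(4·t). En intégrant l'accélération et en utilisant la condition initiale v(0) = -28, nous obtenons v(t) = -28·cos(4·t). De l'équation de la vitesse v(t) = -28·cos(4·t), nous substituons t = pi/4 pour obtenir v = 28.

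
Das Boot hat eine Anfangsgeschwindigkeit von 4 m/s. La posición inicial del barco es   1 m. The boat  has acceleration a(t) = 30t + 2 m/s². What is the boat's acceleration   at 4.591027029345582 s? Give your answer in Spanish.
Usando a(t) = 30·t + 2 y sustituyendo t = 4.591027029345582, encontramos a = 139.730810880367.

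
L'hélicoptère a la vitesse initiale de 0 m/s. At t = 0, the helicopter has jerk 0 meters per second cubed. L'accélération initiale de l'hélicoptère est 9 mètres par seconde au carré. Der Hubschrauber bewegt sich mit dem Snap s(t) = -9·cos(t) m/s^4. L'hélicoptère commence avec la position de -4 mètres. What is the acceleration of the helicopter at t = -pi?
We need to integrate our snap equation s(t) = -9·cos(t) 2 times. Taking ∫s(t)dt and applying j(0) = 0, we find j(t) = -9·sin(t). Integrating jerk and using the initial condition a(0) = 9, we get a(t) = 9·cos(t). From the given acceleration equation a(t) = 9·cos(t), we substitute t = -pi to get a = -9.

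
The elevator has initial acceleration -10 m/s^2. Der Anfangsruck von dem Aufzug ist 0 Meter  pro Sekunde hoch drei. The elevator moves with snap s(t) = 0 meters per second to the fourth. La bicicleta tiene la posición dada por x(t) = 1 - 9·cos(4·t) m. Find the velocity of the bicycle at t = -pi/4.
Starting from position x(t) = 1 - 9·cos(4·t), we take 1 derivative. Differentiating position, we get velocity: v(t) = 36·sin(4·t). From the given velocity equation v(t) = 36·sin(4·t), we substitute t = -pi/4 to get v = 0.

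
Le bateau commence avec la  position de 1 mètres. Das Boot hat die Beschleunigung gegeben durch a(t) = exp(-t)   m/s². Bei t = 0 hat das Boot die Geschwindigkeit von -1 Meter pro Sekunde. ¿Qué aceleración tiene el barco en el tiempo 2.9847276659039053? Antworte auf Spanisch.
Tenemos la aceleración a(t) = exp(-t). Sustituyendo t = 2.9847276659039053: a(2.9847276659039053) = 0.0505532690534738.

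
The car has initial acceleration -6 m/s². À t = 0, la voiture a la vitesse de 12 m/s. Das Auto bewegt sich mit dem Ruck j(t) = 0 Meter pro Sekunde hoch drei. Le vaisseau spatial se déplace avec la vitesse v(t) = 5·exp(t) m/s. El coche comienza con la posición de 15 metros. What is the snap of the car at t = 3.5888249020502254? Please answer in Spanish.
Debemos derivar nuestra ecuación de la sacudida j(t) = 0 1 vez. La derivada de la sacudida da el snap: s(t) = 0. Tenemos el snap s(t) = 0. Sustituyendo t = 3.5888249020502254: s(3.5888249020502254) = 0.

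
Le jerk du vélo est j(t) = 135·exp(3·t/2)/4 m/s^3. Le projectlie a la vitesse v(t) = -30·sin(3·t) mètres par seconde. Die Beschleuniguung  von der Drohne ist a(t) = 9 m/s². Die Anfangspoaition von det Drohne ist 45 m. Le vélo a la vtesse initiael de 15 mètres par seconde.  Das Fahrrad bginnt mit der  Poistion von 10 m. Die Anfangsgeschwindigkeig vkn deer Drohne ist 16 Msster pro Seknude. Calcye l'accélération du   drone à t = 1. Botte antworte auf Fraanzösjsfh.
Nous avons l'accélération a(t) = 9. En substituant t = 1: a(1) = 9.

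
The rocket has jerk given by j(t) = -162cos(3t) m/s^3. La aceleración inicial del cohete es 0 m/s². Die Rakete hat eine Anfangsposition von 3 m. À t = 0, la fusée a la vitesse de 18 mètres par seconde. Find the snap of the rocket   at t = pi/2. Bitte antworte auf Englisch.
We must differentiate our jerk equation j(t) = -162·cos(3·t) 1 time. The derivative of jerk gives snap: s(t) = 486·sin(3·t). Using s(t) = 486·sin(3·t) and substituting t = pi/2, we find s = -486.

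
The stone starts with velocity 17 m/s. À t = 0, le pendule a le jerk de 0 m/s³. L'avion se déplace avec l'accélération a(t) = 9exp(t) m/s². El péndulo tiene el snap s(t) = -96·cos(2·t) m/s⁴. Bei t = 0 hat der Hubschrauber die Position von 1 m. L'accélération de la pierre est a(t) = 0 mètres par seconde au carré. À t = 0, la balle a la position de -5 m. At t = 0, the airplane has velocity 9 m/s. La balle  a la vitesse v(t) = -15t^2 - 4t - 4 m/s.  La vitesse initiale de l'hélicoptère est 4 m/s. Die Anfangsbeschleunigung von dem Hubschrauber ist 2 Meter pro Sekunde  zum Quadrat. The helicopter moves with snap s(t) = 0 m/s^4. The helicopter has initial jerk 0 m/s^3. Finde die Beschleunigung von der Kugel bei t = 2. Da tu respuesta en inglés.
To solve this, we need to take 1 derivative of our velocity equation v(t) = -15·t^2 - 4·t - 4. Differentiating velocity, we get acceleration: a(t) = -30·t - 4. We have acceleration a(t) = -30·t - 4. Substituting t = 2: a(2) = -64.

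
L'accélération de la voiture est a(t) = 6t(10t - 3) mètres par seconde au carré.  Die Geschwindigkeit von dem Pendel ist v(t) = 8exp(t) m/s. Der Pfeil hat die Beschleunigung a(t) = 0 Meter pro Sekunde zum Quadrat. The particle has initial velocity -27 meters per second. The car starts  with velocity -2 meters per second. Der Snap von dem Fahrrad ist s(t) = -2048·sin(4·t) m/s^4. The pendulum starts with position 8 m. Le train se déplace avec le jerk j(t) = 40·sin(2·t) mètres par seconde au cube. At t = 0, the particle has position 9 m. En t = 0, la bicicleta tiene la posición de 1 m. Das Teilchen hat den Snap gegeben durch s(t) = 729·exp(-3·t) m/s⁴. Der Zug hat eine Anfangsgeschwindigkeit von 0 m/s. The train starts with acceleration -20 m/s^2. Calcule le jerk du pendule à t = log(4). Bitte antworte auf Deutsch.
Ausgehend von der Geschwindigkeit v(t) = 8·exp(t), nehmen wir 2 Ableitungen. Mit d/dt von v(t) finden wir a(t) = 8·exp(t). Mit d/dt von a(t) finden wir j(t) = 8·exp(t). Wir haben den Ruck j(t) = 8·exp(t). Durch Einsetzen von t = log(4): j(log(4)) = 32.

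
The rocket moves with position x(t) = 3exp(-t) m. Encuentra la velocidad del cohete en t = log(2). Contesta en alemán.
Ausgehend von der Position x(t) = 3·exp(-t), nehmen wir 1 Ableitung. Mit d/dt von x(t) finden wir v(t) = -3·exp(-t). Aus der Gleichung für die Geschwindigkeit v(t) = -3·exp(-t), setzen wir t = log(2) ein und erhalten v = -3/2.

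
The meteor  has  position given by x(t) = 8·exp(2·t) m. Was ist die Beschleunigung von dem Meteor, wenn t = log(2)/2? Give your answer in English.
Starting from position x(t) = 8·exp(2·t), we take 2 derivatives. Differentiating position, we get velocity: v(t) = 16·exp(2·t). Differentiating velocity, we get acceleration: a(t) = 32·exp(2·t). From the given acceleration equation a(t) = 32·exp(2·t), we substitute t = log(2)/2 to get a = 64.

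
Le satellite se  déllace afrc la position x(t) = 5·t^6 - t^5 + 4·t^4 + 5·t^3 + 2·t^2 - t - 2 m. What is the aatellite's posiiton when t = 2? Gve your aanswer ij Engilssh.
We have position x(t) = 5·t^6 - t^5 + 4·t^4 + 5·t^3 + 2·t^2 - t - 2. Substituting t = 2: x(2) = 396.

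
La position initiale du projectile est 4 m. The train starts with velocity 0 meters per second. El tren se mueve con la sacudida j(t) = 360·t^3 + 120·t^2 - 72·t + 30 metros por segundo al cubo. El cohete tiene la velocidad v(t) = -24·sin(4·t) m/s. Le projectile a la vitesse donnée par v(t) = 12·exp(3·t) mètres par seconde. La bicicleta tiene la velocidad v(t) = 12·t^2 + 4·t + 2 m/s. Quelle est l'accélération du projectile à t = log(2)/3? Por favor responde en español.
Para resolver esto, necesitamos tomar 1 derivada de nuestra ecuación de la velocidad v(t) = 12·exp(3·t). La derivada de la velocidad da la aceleración: a(t) = 36·exp(3·t). De la ecuación de la aceleración a(t) = 36·exp(3·t), sustituimos t = log(2)/3 para obtener a = 72.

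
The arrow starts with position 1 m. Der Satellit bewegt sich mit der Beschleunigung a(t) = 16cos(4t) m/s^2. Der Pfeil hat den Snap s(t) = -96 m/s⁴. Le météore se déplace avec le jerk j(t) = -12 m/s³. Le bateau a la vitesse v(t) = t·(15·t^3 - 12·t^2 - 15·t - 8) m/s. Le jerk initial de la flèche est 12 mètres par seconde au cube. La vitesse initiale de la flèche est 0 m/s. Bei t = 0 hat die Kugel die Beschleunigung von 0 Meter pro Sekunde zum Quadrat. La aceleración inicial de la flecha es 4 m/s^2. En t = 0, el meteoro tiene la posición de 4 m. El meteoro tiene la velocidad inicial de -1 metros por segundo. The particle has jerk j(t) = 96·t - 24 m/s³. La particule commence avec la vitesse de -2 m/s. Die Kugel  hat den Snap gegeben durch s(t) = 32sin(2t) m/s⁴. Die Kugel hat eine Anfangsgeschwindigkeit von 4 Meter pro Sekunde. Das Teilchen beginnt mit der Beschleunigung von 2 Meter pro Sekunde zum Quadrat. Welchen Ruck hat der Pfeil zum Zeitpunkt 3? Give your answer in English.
To find the answer, we compute 1 antiderivative of s(t) = -96. The integral of snap is jerk. Using j(0) = 12, we get j(t) = 12 - 96·t. From the given jerk equation j(t) = 12 - 96·t, we substitute t = 3 to get j = -276.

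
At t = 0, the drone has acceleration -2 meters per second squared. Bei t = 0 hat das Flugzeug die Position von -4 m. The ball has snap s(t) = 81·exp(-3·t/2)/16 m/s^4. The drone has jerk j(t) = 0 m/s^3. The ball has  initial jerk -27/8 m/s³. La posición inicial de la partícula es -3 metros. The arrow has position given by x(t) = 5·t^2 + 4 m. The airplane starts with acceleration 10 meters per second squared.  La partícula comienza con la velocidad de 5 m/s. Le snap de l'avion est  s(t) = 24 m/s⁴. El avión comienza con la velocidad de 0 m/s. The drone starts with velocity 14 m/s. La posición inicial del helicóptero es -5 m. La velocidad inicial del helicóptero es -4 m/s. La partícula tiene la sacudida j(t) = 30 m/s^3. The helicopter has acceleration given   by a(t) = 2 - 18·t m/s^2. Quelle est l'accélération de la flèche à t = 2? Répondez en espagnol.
Partiendo de la posición x(t) = 5·t^2 + 4, tomamos 2 derivadas. La derivada de la posición da la velocidad: v(t) = 10·t. Tomando d/dt de v(t), encontramos a(t) = 10. Tenemos la aceleración a(t) = 10. Sustituyendo t = 2: a(2) = 10.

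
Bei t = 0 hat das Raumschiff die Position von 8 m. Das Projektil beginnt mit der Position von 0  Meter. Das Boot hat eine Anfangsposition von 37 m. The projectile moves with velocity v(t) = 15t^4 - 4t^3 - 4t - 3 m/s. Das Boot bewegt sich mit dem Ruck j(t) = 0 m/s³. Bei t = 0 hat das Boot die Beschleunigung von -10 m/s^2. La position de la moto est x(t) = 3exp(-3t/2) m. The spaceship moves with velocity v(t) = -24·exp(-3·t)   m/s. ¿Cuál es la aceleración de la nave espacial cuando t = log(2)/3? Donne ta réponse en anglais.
To solve this, we need to take 1 derivative of our velocity equation v(t) = -24·exp(-3·t). The derivative of velocity gives acceleration: a(t) = 72·exp(-3·t). Using a(t) = 72·exp(-3·t) and substituting t = log(2)/3, we find a = 36.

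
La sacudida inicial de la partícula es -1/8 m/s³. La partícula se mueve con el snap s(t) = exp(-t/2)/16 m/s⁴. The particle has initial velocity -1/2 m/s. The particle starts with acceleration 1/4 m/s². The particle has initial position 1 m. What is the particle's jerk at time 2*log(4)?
We need to integrate our snap equation s(t) = exp(-t/2)/16 1 time. Integrating snap and using the initial condition j(0) = -1/8, we get j(t) = -exp(-t/2)/8. We have jerk j(t) = -exp(-t/2)/8. Substituting t = 2*log(4): j(2*log(4)) = -1/32.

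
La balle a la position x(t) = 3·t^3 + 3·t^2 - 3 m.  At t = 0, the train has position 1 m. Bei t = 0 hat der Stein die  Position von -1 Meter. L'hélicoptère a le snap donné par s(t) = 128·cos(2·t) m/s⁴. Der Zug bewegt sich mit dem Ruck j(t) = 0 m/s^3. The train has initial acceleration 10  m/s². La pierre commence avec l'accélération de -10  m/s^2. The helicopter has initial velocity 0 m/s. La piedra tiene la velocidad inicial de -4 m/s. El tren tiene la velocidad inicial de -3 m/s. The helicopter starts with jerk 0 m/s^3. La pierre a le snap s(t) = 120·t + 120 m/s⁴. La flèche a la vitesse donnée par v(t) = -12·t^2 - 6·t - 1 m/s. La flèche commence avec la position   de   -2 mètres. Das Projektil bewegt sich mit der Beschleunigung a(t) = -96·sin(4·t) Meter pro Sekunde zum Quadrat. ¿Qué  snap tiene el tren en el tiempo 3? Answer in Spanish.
Partiendo de la sacudida j(t) = 0, tomamos 1 derivada. Derivando la sacudida, obtenemos el snap: s(t) = 0. De la ecuación del snap s(t) = 0, sustituimos t = 3 para obtener s = 0.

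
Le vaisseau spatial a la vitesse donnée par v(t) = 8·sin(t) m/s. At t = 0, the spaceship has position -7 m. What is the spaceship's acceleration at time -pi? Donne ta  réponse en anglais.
We must differentiate our velocity equation v(t) = 8·sin(t) 1 time. The derivative of velocity gives acceleration: a(t) = 8·cos(t). Using a(t) = 8·cos(t) and substituting t = -pi, we find a = -8.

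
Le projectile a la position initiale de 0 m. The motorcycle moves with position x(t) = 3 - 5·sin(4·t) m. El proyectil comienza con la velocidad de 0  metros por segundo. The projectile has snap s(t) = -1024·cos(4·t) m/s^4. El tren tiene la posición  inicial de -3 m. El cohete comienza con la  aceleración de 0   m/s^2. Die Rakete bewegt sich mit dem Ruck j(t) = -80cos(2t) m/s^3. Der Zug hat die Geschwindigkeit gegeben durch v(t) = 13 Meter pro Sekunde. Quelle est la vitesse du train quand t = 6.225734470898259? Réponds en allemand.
Wir haben die Geschwindigkeit v(t) = 13. Durch Einsetzen von t = 6.225734470898259: v(6.225734470898259) = 13.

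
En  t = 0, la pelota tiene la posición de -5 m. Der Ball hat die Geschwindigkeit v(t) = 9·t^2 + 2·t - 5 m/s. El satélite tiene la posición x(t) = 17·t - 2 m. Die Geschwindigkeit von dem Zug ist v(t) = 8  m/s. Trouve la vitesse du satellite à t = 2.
Pour résoudre ceci, nous devons prendre 1 dérivée de notre équation de la position x(t) = 17·t - 2. En prenant d/dt de x(t), nous trouvons v(t) = 17. Nous avons la vitesse v(t) = 17. En substituant t = 2: v(2) = 17.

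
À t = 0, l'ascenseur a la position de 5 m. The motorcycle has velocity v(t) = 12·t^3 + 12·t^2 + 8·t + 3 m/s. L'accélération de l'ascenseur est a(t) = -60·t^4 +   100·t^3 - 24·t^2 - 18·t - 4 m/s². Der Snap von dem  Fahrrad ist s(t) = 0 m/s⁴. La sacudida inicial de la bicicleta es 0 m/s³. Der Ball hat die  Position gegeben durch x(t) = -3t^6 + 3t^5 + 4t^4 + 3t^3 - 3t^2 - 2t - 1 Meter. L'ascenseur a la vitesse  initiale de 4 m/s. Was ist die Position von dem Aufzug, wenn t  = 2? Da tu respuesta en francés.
En partant de l'accélération a(t) = -60·t^4 + 100·t^3 - 24·t^2 - 18·t - 4, nous prenons 2 intégrales. En prenant ∫a(t)dt et en appliquant v(0) = 4, nous trouvons v(t) = -12·t^5 + 25·t^4 - 8·t^3 - 9·t^2 - 4·t + 4. L'intégrale de la vitesse, avec x(0) = 5, donne la position: x(t) = -2·t^6 + 5·t^5 - 2·t^4 - 3·t^3 - 2·t^2 + 4·t + 5. Nous avons la position x(t) = -2·t^6 + 5·t^5 - 2·t^4 - 3·t^3 - 2·t^2 + 4·t + 5. En substituant t = 2: x(2) = -19.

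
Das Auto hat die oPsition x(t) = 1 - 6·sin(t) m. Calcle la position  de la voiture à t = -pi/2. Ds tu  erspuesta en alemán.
Aus der Gleichung für die Position x(t) = 1 - 6·sin(t), setzen wir t = -pi/2 ein und erhalten x = 7.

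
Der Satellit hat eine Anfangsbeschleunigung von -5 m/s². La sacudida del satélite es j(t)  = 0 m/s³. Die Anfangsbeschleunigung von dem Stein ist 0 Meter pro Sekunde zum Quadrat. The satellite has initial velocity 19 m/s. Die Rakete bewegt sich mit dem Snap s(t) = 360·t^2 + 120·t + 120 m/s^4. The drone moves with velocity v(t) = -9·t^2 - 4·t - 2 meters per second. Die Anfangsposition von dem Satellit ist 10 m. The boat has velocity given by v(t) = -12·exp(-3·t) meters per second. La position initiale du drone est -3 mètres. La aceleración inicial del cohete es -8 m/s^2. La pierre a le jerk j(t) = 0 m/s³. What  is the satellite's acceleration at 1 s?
To find the answer, we compute 1 antiderivative of j(t) = 0. Finding the integral of j(t) and using a(0) = -5: a(t) = -5. Using a(t) = -5 and substituting t = 1, we find a = -5.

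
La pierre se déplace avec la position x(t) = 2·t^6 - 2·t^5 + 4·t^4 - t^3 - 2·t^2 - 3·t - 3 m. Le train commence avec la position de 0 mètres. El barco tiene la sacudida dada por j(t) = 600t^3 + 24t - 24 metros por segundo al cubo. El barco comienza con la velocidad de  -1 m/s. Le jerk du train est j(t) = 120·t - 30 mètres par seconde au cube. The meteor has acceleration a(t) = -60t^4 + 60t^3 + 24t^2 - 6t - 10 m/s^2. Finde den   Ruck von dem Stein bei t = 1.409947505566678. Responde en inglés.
Starting from position x(t) = 2·t^6 - 2·t^5 + 4·t^4 - t^3 - 2·t^2 - 3·t - 3, we take 3 derivatives. The derivative of position gives velocity: v(t) = 12·t^5 - 10·t^4 + 16·t^3 - 3·t^2 - 4·t - 3. The derivative of velocity gives acceleration: a(t) = 60·t^4 - 40·t^3 + 48·t^2 - 6·t - 4. Differentiating acceleration, we get jerk: j(t) = 240·t^3 - 120·t^2 + 96·t - 6. From the given jerk equation j(t) = 240·t^3 - 120·t^2 + 96·t - 6, we substitute t = 1.409947505566678 to get j = 563.498624905795.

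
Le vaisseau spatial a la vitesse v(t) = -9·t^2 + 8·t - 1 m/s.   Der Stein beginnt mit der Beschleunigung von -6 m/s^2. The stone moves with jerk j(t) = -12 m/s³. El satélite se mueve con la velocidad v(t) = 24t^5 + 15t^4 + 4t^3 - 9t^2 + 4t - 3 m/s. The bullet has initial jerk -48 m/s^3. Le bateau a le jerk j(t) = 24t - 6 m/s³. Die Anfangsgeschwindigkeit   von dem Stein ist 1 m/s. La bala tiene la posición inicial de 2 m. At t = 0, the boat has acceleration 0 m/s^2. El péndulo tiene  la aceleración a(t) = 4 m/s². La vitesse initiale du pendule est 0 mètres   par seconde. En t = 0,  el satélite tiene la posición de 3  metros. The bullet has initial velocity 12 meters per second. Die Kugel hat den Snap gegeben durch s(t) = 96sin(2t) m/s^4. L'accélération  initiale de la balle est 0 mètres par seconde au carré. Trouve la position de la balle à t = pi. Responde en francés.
En partant du snap s(t) = 96·sin(2·t), nous prenons 4 intégrales. La primitive du snap est le jerk. En utilisant j(0) = -48, nous obtenons j(t) = -48·cos(2·t). L'intégrale du jerk, avec a(0) = 0, donne l'accélération: a(t) = -24·sin(2·t). La primitive de l'accélération, avec v(0) = 12, donne la vitesse: v(t) = 12·cos(2·t). La primitive de la vitesse, avec x(0) = 2, donne la position: x(t) = 6·sin(2·t) + 2. En utilisant x(t) = 6·sin(2·t) + 2 et en substituant t = pi, nous trouvons x = 2.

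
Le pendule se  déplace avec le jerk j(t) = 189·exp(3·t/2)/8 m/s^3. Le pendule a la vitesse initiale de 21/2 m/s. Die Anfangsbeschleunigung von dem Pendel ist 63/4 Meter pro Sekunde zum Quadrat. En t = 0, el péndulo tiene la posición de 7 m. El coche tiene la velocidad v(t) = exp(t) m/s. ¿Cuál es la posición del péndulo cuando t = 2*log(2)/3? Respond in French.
Nous devons trouver la primitive de notre équation du jerk j(t) = 189·exp(3·t/2)/8 3 fois. En intégrant le jerk et en utilisant la condition initiale a(0) = 63/4, nous obtenons a(t) = 63·exp(3·t/2)/4. L'intégrale de l'accélération, avec v(0) = 21/2, donne la vitesse: v(t) = 21·exp(3·t/2)/2. En prenant ∫v(t)dt et en appliquant x(0) = 7, nous trouvons x(t) = 7·exp(3·t/2). En utilisant x(t) = 7·exp(3·t/2) et en substituant t = 2*log(2)/3, nous trouvons x = 14.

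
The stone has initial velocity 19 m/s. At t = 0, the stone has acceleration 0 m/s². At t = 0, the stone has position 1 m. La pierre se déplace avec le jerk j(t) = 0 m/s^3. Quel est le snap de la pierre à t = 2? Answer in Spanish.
Debemos derivar nuestra ecuación de la sacudida j(t) = 0 1 vez. La derivada de la sacudida da el snap: s(t) = 0. De la ecuación del snap s(t) = 0, sustituimos t = 2 para obtener s = 0.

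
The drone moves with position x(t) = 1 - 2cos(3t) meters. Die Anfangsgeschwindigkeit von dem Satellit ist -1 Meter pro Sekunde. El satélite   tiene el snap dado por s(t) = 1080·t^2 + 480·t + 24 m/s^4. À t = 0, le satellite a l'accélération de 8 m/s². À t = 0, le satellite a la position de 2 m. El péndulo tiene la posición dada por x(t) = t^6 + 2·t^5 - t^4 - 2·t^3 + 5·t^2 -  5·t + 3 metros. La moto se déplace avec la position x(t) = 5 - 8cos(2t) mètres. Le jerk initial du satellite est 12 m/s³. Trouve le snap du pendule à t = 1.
Pour résoudre ceci, nous devons prendre 4 dérivées de notre équation de la position x(t) = t^6 + 2·t^5 - t^4 - 2·t^3 + 5·t^2 - 5·t + 3. La dérivée de la position donne la vitesse: v(t) = 6·t^5 + 10·t^4 - 4·t^3 - 6·t^2 + 10·t - 5. En dérivant la vitesse, nous obtenons l'accélération: a(t) = 30·t^4 + 40·t^3 - 12·t^2 - 12·t + 10. En dérivant l'accélération, nous obtenons le jerk: j(t) = 120·t^3 + 120·t^2 - 24·t - 12. En prenant d/dt de j(t), nous trouvons s(t) = 360·t^2 + 240·t - 24. En utilisant s(t) = 360·t^2 + 240·t - 24 et en substituant t = 1, nous trouvons s = 576.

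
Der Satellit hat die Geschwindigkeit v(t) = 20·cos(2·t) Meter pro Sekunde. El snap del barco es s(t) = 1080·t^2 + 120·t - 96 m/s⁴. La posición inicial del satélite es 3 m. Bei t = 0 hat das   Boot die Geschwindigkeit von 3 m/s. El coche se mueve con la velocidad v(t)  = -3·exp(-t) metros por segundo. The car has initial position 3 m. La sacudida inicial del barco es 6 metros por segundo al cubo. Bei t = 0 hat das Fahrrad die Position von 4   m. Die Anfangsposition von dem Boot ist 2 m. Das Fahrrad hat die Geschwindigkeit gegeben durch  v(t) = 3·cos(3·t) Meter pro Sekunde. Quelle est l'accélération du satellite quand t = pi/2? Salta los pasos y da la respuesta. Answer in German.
Bei t = pi/2, a = 0.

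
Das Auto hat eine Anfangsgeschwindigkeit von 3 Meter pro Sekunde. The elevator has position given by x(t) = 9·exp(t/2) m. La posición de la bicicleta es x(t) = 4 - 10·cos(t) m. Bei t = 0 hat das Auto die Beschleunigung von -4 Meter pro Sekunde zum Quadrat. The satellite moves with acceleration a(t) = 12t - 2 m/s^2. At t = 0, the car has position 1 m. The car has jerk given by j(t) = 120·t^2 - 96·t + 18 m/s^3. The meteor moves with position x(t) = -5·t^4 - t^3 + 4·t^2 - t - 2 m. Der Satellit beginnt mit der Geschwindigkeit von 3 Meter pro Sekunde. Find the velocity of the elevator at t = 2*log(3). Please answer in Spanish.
Para resolver esto, necesitamos tomar 1 derivada de nuestra ecuación de la posición x(t) = 9·exp(t/2). La derivada de la posición da la velocidad: v(t) = 9·exp(t/2)/2. Tenemos la velocidad v(t) = 9·exp(t/2)/2. Sustituyendo t = 2*log(3): v(2*log(3)) = 27/2.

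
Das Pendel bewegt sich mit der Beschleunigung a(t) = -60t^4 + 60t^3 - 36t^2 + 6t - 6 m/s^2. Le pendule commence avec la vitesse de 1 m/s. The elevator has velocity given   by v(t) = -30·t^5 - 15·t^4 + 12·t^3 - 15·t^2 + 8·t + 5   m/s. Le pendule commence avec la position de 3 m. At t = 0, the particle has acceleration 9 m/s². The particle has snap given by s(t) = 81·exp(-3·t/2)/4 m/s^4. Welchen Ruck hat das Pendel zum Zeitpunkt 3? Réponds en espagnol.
Debemos derivar nuestra ecuación de la aceleración a(t) = -60·t^4 + 60·t^3 - 36·t^2 + 6·t - 6 1 vez. La derivada de la aceleración da la sacudida: j(t) = -240·t^3 + 180·t^2 - 72·t + 6. De la ecuación de la sacudida j(t) = -240·t^3 + 180·t^2 - 72·t + 6, sustituimos t = 3 para obtener j = -5070.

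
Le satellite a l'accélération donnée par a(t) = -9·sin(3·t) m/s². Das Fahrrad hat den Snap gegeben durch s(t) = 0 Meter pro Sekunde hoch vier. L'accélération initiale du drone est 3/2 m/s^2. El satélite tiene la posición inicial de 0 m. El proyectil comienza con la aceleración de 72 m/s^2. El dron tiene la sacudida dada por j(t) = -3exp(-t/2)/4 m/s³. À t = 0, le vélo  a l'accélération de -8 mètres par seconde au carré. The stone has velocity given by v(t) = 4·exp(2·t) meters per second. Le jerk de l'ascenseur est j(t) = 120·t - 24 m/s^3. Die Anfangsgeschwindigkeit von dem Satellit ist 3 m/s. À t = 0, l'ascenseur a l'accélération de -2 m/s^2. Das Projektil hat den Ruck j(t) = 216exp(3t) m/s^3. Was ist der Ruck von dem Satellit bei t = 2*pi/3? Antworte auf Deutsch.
Um dies zu lösen, müssen wir 1 Ableitung unserer Gleichung für die Beschleunigung a(t) = -9·sin(3·t) nehmen. Mit d/dt von a(t) finden wir j(t) = -27·cos(3·t). Wir haben den Ruck j(t) = -27·cos(3·t). Durch Einsetzen von t = 2*pi/3: j(2*pi/3) = -27.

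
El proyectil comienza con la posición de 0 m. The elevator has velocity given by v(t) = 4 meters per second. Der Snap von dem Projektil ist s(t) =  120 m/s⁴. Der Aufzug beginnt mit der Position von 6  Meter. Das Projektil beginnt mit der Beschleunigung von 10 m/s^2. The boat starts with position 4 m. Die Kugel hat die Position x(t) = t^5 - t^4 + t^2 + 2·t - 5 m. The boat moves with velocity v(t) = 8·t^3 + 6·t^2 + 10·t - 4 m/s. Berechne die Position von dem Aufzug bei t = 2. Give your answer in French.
En partant de la vitesse v(t) = 4, nous prenons 1 intégrale. En prenant ∫v(t)dt et en appliquant x(0) = 6, nous trouvons x(t) = 4·t + 6. Nous avons la position x(t) = 4·t + 6. En substituant t = 2: x(2) = 14.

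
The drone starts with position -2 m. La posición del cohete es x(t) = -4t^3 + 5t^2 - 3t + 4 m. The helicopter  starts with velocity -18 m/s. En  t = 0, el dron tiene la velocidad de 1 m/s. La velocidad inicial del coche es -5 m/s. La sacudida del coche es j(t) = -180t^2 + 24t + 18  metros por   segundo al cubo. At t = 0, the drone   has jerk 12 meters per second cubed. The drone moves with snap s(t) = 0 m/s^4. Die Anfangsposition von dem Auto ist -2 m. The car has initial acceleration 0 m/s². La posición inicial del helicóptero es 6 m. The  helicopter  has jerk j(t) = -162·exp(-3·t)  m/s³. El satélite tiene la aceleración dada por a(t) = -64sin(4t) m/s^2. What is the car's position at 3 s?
Starting from jerk j(t) = -180·t^2 + 24·t + 18, we take 3 integrals. Integrating jerk and using the initial condition a(0) = 0, we get a(t) = 6·t·(-10·t^2 + 2·t + 3). The integral of acceleration, with v(0) = -5, gives velocity: v(t) = -15·t^4 + 4·t^3 + 9·t^2 - 5. Taking ∫v(t)dt and applying x(0) = -2, we find x(t) = -3·t^5 + t^4 + 3·t^3 - 5·t - 2. From the given position equation x(t) = -3·t^5 + t^4 + 3·t^3 - 5·t - 2, we substitute t = 3 to get x = -584.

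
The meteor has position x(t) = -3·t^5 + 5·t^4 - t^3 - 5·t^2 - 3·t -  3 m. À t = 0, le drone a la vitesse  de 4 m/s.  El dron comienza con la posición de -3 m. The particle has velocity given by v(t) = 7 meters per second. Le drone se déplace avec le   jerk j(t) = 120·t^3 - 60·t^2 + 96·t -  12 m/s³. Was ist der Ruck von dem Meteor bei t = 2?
Ausgehend von der Position x(t) = -3·t^5 + 5·t^4 - t^3 - 5·t^2 - 3·t - 3, nehmen wir 3 Ableitungen. Mit d/dt von x(t) finden wir v(t) = -15·t^4 + 20·t^3 - 3·t^2 - 10·t - 3. Durch Ableiten von der Geschwindigkeit erhalten wir die Beschleunigung: a(t) = -60·t^3 + 60·t^2 - 6·t - 10. Mit d/dt von a(t) finden wir j(t) = -180·t^2 + 120·t - 6. Aus der Gleichung für den Ruck j(t) = -180·t^2 + 120·t - 6, setzen wir t = 2 ein und erhalten j = -486.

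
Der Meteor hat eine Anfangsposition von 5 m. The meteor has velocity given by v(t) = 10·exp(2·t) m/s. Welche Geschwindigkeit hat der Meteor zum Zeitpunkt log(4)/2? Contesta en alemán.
Mit v(t) = 10·exp(2·t) und Einsetzen von t = log(4)/2, finden wir v = 40.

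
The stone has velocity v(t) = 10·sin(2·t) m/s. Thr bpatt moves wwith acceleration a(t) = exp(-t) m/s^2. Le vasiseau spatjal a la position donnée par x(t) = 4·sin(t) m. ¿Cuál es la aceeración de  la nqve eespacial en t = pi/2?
Debemos derivar nuestra ecuación de la posición x(t) = 4·sin(t) 2 veces. La derivada de la posición da la velocidad: v(t) = 4·cos(t). La derivada de la velocidad da la aceleración: a(t) = -4·sin(t). Usando a(t) = -4·sin(t) y sustituyendo t = pi/2, encontramos a = -4.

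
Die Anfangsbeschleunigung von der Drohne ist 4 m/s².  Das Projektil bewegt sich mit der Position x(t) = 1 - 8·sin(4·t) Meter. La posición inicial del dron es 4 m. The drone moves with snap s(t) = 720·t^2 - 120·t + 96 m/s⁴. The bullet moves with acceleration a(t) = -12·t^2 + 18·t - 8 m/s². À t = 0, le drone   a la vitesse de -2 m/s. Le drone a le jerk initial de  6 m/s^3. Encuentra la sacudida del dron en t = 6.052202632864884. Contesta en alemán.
Wir müssen unsere Gleichung für den Snap s(t) = 720·t^2 - 120·t + 96 1-mal integrieren. Durch Integration von dem Snap und Verwendung der Anfangsbedingung j(0) = 6, erhalten wir j(t) = 240·t^3 - 60·t^2 + 96·t + 6. Aus der Gleichung für den Ruck j(t) = 240·t^3 - 60·t^2 + 96·t + 6, setzen wir t = 6.052202632864884 ein und erhalten j = 51594.1609322917.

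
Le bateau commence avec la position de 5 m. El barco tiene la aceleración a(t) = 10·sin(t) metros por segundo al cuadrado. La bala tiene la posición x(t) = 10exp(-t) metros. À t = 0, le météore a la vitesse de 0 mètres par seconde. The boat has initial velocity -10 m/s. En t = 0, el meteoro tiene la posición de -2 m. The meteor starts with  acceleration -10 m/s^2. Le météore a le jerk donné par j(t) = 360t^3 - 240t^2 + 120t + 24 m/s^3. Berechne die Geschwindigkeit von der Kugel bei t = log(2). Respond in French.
Pour résoudre ceci, nous devons prendre 1 dérivée de notre équation de la position x(t) = 10·exp(-t). La dérivée de la position donne la vitesse: v(t) = -10·exp(-t). En utilisant v(t) = -10·exp(-t) et en substituant t = log(2), nous trouvons v = -5.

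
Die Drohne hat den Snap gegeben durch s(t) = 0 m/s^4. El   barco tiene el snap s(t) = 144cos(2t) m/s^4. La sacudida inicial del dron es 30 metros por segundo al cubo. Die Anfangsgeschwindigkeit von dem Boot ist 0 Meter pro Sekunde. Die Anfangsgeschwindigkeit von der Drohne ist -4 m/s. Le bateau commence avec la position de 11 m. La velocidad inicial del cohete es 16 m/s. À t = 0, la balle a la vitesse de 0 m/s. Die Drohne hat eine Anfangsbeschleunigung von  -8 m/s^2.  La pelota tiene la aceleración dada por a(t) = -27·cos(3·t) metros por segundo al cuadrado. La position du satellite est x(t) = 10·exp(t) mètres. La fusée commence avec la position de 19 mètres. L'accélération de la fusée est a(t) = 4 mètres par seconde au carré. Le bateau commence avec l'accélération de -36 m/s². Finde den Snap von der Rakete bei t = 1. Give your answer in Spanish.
Debemos derivar nuestra ecuación de la aceleración a(t) = 4 2 veces. Tomando d/dt de a(t), encontramos j(t) = 0. Derivando la sacudida, obtenemos el snap: s(t) = 0. Tenemos el snap s(t) = 0. Sustituyendo t = 1: s(1) = 0.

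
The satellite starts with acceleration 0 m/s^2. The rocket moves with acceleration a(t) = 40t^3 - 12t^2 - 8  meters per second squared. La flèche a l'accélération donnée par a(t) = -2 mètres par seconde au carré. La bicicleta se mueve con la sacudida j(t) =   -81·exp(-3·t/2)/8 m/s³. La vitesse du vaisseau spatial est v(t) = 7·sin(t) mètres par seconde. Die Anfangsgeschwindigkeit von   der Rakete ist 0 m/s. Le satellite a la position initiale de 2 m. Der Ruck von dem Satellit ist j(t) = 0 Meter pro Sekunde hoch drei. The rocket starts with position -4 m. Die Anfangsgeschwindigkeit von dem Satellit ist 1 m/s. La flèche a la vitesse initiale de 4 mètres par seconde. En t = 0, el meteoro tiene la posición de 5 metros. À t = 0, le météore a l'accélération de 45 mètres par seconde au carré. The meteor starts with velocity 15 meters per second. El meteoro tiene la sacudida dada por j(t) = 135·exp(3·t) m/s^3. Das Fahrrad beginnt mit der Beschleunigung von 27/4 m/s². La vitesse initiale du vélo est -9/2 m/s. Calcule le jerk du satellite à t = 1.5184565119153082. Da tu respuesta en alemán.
Aus der Gleichung für den Ruck j(t) = 0, setzen wir t = 1.5184565119153082 ein und erhalten j = 0.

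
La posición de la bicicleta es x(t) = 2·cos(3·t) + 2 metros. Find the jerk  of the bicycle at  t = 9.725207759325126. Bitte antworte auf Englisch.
Starting from position x(t) = 2·cos(3·t) + 2, we take 3 derivatives. Taking d/dt of x(t), we find v(t) = -6·sin(3·t). Differentiating velocity, we get acceleration: a(t) = -18·cos(3·t). Taking d/dt of a(t), we find j(t) = 54·sin(3·t). Using j(t) = 54·sin(3·t) and substituting t = 9.725207759325126, we find j = -42.3428990102278.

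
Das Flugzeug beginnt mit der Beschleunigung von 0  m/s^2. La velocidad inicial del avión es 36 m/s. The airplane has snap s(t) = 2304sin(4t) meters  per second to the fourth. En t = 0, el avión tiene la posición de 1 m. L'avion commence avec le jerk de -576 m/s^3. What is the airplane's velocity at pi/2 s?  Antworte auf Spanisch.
Debemos encontrar la integral de nuestra ecuación del snap s(t) = 2304·sin(4·t) 3 veces. Integrando el snap y usando la condición inicial j(0) = -576, obtenemos j(t) = -576·cos(4·t). Integrando la sacudida y usando la condición inicial a(0) = 0, obtenemos a(t) = -144·sin(4·t). Integrando la aceleración y usando la condición inicial v(0) = 36, obtenemos v(t) = 36·cos(4·t). De la ecuación de la velocidad v(t) = 36·cos(4·t), sustituimos t = pi/2 para obtener v = 36.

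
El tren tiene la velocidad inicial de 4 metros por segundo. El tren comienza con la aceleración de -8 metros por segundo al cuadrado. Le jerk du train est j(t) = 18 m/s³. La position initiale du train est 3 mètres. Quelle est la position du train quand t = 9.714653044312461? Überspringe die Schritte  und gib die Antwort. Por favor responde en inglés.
x(9.714653044312461) = 2414.80677531662.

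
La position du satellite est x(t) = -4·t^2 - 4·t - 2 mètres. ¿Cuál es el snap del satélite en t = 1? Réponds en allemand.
Um dies zu lösen, müssen wir 4 Ableitungen unserer Gleichung für die Position x(t) = -4·t^2 - 4·t - 2 nehmen. Mit d/dt von x(t) finden wir v(t) = -8·t - 4. Mit d/dt von v(t) finden wir a(t) = -8. Mit d/dt von a(t) finden wir j(t) = 0. Mit d/dt von j(t) finden wir s(t) = 0. Wir haben den Snap s(t) = 0. Durch Einsetzen von t = 1: s(1) = 0.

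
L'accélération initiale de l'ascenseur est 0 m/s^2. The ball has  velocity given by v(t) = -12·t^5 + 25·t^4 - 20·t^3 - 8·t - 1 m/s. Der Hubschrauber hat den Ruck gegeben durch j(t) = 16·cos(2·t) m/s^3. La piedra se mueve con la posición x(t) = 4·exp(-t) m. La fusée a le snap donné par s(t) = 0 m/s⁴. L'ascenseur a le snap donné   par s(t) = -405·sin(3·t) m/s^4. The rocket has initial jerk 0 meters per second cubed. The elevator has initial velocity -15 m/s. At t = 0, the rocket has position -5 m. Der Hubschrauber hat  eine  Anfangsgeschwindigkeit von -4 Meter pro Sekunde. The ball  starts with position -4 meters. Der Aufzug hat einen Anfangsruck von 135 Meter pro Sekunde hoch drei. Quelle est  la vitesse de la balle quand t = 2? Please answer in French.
Nous avons la vitesse v(t) = -12·t^5 + 25·t^4 - 20·t^3 - 8·t - 1. En substituant t = 2: v(2) = -161.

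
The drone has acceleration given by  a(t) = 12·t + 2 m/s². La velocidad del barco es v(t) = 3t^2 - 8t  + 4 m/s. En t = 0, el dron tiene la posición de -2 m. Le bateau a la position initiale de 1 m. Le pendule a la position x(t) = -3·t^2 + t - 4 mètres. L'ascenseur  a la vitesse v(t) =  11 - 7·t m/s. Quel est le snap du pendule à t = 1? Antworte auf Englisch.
To solve this, we need to take 4 derivatives of our position equation x(t) = -3·t^2 + t - 4. The derivative of position gives velocity: v(t) = 1 - 6·t. Differentiating velocity, we get acceleration: a(t) = -6. The derivative of acceleration gives jerk: j(t) = 0. The derivative of jerk gives snap: s(t) = 0. We have snap s(t) = 0. Substituting t = 1: s(1) = 0.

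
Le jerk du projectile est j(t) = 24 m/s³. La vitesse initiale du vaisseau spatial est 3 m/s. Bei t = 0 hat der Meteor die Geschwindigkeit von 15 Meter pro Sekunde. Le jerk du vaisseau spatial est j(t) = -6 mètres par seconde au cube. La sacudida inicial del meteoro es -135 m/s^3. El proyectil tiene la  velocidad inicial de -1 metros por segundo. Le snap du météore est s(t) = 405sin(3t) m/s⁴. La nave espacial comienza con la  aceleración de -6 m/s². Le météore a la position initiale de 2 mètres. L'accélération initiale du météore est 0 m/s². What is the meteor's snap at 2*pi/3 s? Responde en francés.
Nous avons le snap s(t) = 405·sin(3·t). En substituant t = 2*pi/3: s(2*pi/3) = 0.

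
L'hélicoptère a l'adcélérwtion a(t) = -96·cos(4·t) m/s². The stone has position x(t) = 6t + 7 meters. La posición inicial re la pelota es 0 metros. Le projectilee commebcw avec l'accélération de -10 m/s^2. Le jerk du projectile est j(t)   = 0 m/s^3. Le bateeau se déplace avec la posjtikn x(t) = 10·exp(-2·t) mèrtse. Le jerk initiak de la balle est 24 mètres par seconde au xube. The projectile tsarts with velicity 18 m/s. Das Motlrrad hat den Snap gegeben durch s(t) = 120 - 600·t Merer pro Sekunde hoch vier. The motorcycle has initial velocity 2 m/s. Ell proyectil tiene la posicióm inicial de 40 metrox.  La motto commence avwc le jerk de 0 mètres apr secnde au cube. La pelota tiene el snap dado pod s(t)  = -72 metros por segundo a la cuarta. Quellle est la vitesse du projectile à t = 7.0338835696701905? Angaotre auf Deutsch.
Um dies zu lösen, müssen wir 2 Integrale unserer Gleichung für den Ruck j(t) = 0 finden. Mit ∫j(t)dt und Anwendung von a(0) = -10, finden wir a(t) = -10. Das Integral von der Beschleunigung ist die Geschwindigkeit. Mit v(0) = 18 erhalten wir v(t) = 18 - 10·t. Wir haben die Geschwindigkeit v(t) = 18 - 10·t. Durch Einsetzen von t = 7.0338835696701905: v(7.0338835696701905) = -52.3388356967019.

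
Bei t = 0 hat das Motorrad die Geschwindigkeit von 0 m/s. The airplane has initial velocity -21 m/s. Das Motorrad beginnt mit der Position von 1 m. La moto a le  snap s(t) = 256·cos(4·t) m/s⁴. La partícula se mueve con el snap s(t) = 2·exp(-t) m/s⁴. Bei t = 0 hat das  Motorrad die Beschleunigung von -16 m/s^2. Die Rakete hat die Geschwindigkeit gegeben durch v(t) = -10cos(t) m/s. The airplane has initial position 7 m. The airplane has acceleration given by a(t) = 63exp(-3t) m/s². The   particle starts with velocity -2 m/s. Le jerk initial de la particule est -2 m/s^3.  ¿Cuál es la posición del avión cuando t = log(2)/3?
Necesitamos integrar nuestra ecuación de la aceleración a(t) = 63·exp(-3·t) 2 veces. La integral de la aceleración, con v(0) = -21, da la velocidad: v(t) = -21·exp(-3·t). Integrando la velocidad y usando la condición inicial x(0) = 7, obtenemos x(t) = 7·exp(-3·t). De la ecuación de la posición x(t) = 7·exp(-3·t), sustituimos t = log(2)/3 para obtener x = 7/2.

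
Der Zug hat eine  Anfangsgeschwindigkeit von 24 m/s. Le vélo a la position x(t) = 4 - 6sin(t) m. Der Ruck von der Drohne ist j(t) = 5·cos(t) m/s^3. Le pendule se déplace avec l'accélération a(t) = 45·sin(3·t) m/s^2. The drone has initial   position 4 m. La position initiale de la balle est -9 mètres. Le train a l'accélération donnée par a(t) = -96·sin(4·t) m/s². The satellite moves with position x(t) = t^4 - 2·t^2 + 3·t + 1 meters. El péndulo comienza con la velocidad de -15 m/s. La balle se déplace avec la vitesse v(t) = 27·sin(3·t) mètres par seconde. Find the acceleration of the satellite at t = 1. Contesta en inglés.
To solve this, we need to take 2 derivatives of our position equation x(t) = t^4 - 2·t^2 + 3·t + 1. Differentiating position, we get velocity: v(t) = 4·t^3 - 4·t + 3. The derivative of velocity gives acceleration: a(t) = 12·t^2 - 4. We have acceleration a(t) = 12·t^2 - 4. Substituting t = 1: a(1) = 8.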